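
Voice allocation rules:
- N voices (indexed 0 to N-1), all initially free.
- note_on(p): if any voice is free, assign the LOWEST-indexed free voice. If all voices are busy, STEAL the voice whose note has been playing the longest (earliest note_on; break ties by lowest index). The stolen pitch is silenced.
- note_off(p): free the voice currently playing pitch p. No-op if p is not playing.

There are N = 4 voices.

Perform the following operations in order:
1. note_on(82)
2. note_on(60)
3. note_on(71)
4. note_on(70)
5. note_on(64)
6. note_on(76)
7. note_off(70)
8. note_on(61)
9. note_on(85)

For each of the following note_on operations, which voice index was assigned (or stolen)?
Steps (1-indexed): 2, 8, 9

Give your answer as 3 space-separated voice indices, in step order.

Op 1: note_on(82): voice 0 is free -> assigned | voices=[82 - - -]
Op 2: note_on(60): voice 1 is free -> assigned | voices=[82 60 - -]
Op 3: note_on(71): voice 2 is free -> assigned | voices=[82 60 71 -]
Op 4: note_on(70): voice 3 is free -> assigned | voices=[82 60 71 70]
Op 5: note_on(64): all voices busy, STEAL voice 0 (pitch 82, oldest) -> assign | voices=[64 60 71 70]
Op 6: note_on(76): all voices busy, STEAL voice 1 (pitch 60, oldest) -> assign | voices=[64 76 71 70]
Op 7: note_off(70): free voice 3 | voices=[64 76 71 -]
Op 8: note_on(61): voice 3 is free -> assigned | voices=[64 76 71 61]
Op 9: note_on(85): all voices busy, STEAL voice 2 (pitch 71, oldest) -> assign | voices=[64 76 85 61]

Answer: 1 3 2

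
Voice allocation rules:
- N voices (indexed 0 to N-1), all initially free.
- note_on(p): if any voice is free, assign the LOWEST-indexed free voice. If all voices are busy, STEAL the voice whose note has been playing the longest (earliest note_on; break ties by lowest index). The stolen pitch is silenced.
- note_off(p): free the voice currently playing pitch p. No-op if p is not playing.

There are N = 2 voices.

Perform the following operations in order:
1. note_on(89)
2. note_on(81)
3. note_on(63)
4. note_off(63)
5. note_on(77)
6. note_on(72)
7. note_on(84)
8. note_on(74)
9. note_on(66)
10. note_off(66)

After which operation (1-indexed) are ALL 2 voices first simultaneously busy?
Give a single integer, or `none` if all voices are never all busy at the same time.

Answer: 2

Derivation:
Op 1: note_on(89): voice 0 is free -> assigned | voices=[89 -]
Op 2: note_on(81): voice 1 is free -> assigned | voices=[89 81]
Op 3: note_on(63): all voices busy, STEAL voice 0 (pitch 89, oldest) -> assign | voices=[63 81]
Op 4: note_off(63): free voice 0 | voices=[- 81]
Op 5: note_on(77): voice 0 is free -> assigned | voices=[77 81]
Op 6: note_on(72): all voices busy, STEAL voice 1 (pitch 81, oldest) -> assign | voices=[77 72]
Op 7: note_on(84): all voices busy, STEAL voice 0 (pitch 77, oldest) -> assign | voices=[84 72]
Op 8: note_on(74): all voices busy, STEAL voice 1 (pitch 72, oldest) -> assign | voices=[84 74]
Op 9: note_on(66): all voices busy, STEAL voice 0 (pitch 84, oldest) -> assign | voices=[66 74]
Op 10: note_off(66): free voice 0 | voices=[- 74]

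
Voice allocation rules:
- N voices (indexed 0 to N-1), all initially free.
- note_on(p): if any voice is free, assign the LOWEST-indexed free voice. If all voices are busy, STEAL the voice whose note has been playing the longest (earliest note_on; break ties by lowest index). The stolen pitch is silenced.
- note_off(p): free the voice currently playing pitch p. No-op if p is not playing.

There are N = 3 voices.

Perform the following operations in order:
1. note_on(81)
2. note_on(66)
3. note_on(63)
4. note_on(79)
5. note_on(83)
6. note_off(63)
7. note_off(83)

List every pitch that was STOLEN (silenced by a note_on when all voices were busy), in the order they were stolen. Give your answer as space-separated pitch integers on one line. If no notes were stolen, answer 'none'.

Answer: 81 66

Derivation:
Op 1: note_on(81): voice 0 is free -> assigned | voices=[81 - -]
Op 2: note_on(66): voice 1 is free -> assigned | voices=[81 66 -]
Op 3: note_on(63): voice 2 is free -> assigned | voices=[81 66 63]
Op 4: note_on(79): all voices busy, STEAL voice 0 (pitch 81, oldest) -> assign | voices=[79 66 63]
Op 5: note_on(83): all voices busy, STEAL voice 1 (pitch 66, oldest) -> assign | voices=[79 83 63]
Op 6: note_off(63): free voice 2 | voices=[79 83 -]
Op 7: note_off(83): free voice 1 | voices=[79 - -]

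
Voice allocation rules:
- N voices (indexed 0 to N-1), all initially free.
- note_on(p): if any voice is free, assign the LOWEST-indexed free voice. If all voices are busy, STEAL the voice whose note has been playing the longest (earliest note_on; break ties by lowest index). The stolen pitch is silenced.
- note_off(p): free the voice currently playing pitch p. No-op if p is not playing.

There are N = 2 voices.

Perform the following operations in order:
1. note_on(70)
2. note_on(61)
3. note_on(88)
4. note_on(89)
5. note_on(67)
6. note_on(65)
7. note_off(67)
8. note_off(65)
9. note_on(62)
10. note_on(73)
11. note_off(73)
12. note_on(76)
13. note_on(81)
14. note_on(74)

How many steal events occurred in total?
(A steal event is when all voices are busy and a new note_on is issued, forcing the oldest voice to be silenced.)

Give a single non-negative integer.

Answer: 6

Derivation:
Op 1: note_on(70): voice 0 is free -> assigned | voices=[70 -]
Op 2: note_on(61): voice 1 is free -> assigned | voices=[70 61]
Op 3: note_on(88): all voices busy, STEAL voice 0 (pitch 70, oldest) -> assign | voices=[88 61]
Op 4: note_on(89): all voices busy, STEAL voice 1 (pitch 61, oldest) -> assign | voices=[88 89]
Op 5: note_on(67): all voices busy, STEAL voice 0 (pitch 88, oldest) -> assign | voices=[67 89]
Op 6: note_on(65): all voices busy, STEAL voice 1 (pitch 89, oldest) -> assign | voices=[67 65]
Op 7: note_off(67): free voice 0 | voices=[- 65]
Op 8: note_off(65): free voice 1 | voices=[- -]
Op 9: note_on(62): voice 0 is free -> assigned | voices=[62 -]
Op 10: note_on(73): voice 1 is free -> assigned | voices=[62 73]
Op 11: note_off(73): free voice 1 | voices=[62 -]
Op 12: note_on(76): voice 1 is free -> assigned | voices=[62 76]
Op 13: note_on(81): all voices busy, STEAL voice 0 (pitch 62, oldest) -> assign | voices=[81 76]
Op 14: note_on(74): all voices busy, STEAL voice 1 (pitch 76, oldest) -> assign | voices=[81 74]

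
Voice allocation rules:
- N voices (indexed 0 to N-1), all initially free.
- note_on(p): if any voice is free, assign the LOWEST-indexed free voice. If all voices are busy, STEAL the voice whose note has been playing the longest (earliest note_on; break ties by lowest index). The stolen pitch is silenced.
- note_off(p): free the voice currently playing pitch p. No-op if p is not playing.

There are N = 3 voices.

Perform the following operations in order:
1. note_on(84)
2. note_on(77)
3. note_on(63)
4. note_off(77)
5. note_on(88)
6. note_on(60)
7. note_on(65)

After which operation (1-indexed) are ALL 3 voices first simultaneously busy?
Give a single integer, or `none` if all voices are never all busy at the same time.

Answer: 3

Derivation:
Op 1: note_on(84): voice 0 is free -> assigned | voices=[84 - -]
Op 2: note_on(77): voice 1 is free -> assigned | voices=[84 77 -]
Op 3: note_on(63): voice 2 is free -> assigned | voices=[84 77 63]
Op 4: note_off(77): free voice 1 | voices=[84 - 63]
Op 5: note_on(88): voice 1 is free -> assigned | voices=[84 88 63]
Op 6: note_on(60): all voices busy, STEAL voice 0 (pitch 84, oldest) -> assign | voices=[60 88 63]
Op 7: note_on(65): all voices busy, STEAL voice 2 (pitch 63, oldest) -> assign | voices=[60 88 65]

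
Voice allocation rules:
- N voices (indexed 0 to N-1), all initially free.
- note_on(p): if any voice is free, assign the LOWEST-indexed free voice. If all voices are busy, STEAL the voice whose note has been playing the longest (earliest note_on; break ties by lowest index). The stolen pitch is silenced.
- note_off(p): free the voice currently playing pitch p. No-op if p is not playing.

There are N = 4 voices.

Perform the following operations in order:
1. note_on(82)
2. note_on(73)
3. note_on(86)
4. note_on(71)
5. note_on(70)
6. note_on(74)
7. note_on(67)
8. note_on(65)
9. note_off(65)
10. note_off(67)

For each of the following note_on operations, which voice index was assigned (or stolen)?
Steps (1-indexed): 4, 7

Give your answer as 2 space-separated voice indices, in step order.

Op 1: note_on(82): voice 0 is free -> assigned | voices=[82 - - -]
Op 2: note_on(73): voice 1 is free -> assigned | voices=[82 73 - -]
Op 3: note_on(86): voice 2 is free -> assigned | voices=[82 73 86 -]
Op 4: note_on(71): voice 3 is free -> assigned | voices=[82 73 86 71]
Op 5: note_on(70): all voices busy, STEAL voice 0 (pitch 82, oldest) -> assign | voices=[70 73 86 71]
Op 6: note_on(74): all voices busy, STEAL voice 1 (pitch 73, oldest) -> assign | voices=[70 74 86 71]
Op 7: note_on(67): all voices busy, STEAL voice 2 (pitch 86, oldest) -> assign | voices=[70 74 67 71]
Op 8: note_on(65): all voices busy, STEAL voice 3 (pitch 71, oldest) -> assign | voices=[70 74 67 65]
Op 9: note_off(65): free voice 3 | voices=[70 74 67 -]
Op 10: note_off(67): free voice 2 | voices=[70 74 - -]

Answer: 3 2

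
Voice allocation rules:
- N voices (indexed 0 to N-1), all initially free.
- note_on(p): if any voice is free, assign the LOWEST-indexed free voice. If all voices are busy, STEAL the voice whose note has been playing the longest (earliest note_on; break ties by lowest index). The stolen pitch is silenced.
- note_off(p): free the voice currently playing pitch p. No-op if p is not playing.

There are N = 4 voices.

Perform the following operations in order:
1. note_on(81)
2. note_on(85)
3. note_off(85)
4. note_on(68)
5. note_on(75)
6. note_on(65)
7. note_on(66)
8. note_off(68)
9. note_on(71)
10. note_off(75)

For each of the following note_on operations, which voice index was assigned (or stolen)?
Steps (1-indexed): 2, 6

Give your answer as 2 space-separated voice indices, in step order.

Answer: 1 3

Derivation:
Op 1: note_on(81): voice 0 is free -> assigned | voices=[81 - - -]
Op 2: note_on(85): voice 1 is free -> assigned | voices=[81 85 - -]
Op 3: note_off(85): free voice 1 | voices=[81 - - -]
Op 4: note_on(68): voice 1 is free -> assigned | voices=[81 68 - -]
Op 5: note_on(75): voice 2 is free -> assigned | voices=[81 68 75 -]
Op 6: note_on(65): voice 3 is free -> assigned | voices=[81 68 75 65]
Op 7: note_on(66): all voices busy, STEAL voice 0 (pitch 81, oldest) -> assign | voices=[66 68 75 65]
Op 8: note_off(68): free voice 1 | voices=[66 - 75 65]
Op 9: note_on(71): voice 1 is free -> assigned | voices=[66 71 75 65]
Op 10: note_off(75): free voice 2 | voices=[66 71 - 65]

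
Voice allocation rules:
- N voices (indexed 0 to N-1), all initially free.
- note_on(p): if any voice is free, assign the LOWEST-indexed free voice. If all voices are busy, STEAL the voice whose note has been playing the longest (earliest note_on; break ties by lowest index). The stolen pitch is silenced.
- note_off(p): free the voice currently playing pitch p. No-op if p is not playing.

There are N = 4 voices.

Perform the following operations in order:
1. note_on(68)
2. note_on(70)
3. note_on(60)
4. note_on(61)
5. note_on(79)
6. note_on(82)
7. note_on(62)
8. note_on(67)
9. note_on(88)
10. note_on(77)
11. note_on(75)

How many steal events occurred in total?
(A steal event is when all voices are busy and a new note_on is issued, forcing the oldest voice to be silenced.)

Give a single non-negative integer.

Op 1: note_on(68): voice 0 is free -> assigned | voices=[68 - - -]
Op 2: note_on(70): voice 1 is free -> assigned | voices=[68 70 - -]
Op 3: note_on(60): voice 2 is free -> assigned | voices=[68 70 60 -]
Op 4: note_on(61): voice 3 is free -> assigned | voices=[68 70 60 61]
Op 5: note_on(79): all voices busy, STEAL voice 0 (pitch 68, oldest) -> assign | voices=[79 70 60 61]
Op 6: note_on(82): all voices busy, STEAL voice 1 (pitch 70, oldest) -> assign | voices=[79 82 60 61]
Op 7: note_on(62): all voices busy, STEAL voice 2 (pitch 60, oldest) -> assign | voices=[79 82 62 61]
Op 8: note_on(67): all voices busy, STEAL voice 3 (pitch 61, oldest) -> assign | voices=[79 82 62 67]
Op 9: note_on(88): all voices busy, STEAL voice 0 (pitch 79, oldest) -> assign | voices=[88 82 62 67]
Op 10: note_on(77): all voices busy, STEAL voice 1 (pitch 82, oldest) -> assign | voices=[88 77 62 67]
Op 11: note_on(75): all voices busy, STEAL voice 2 (pitch 62, oldest) -> assign | voices=[88 77 75 67]

Answer: 7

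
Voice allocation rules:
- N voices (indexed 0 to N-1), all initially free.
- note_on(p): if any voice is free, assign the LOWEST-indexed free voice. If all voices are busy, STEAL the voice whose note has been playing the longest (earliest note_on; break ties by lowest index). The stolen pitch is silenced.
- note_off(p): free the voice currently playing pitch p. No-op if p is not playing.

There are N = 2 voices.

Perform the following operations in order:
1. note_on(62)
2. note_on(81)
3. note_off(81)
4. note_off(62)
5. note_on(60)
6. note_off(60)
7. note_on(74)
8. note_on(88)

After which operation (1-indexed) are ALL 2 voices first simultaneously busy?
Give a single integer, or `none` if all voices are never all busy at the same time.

Answer: 2

Derivation:
Op 1: note_on(62): voice 0 is free -> assigned | voices=[62 -]
Op 2: note_on(81): voice 1 is free -> assigned | voices=[62 81]
Op 3: note_off(81): free voice 1 | voices=[62 -]
Op 4: note_off(62): free voice 0 | voices=[- -]
Op 5: note_on(60): voice 0 is free -> assigned | voices=[60 -]
Op 6: note_off(60): free voice 0 | voices=[- -]
Op 7: note_on(74): voice 0 is free -> assigned | voices=[74 -]
Op 8: note_on(88): voice 1 is free -> assigned | voices=[74 88]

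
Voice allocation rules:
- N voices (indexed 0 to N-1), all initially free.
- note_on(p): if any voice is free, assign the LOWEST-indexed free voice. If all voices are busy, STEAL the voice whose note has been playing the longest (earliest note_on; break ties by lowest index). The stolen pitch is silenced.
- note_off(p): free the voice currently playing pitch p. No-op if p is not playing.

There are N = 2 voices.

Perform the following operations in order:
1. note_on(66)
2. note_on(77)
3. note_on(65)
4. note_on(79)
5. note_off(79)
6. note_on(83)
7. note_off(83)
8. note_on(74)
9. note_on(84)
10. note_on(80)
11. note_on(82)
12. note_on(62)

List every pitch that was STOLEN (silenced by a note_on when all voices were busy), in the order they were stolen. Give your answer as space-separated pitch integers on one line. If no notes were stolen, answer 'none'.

Answer: 66 77 65 74 84 80

Derivation:
Op 1: note_on(66): voice 0 is free -> assigned | voices=[66 -]
Op 2: note_on(77): voice 1 is free -> assigned | voices=[66 77]
Op 3: note_on(65): all voices busy, STEAL voice 0 (pitch 66, oldest) -> assign | voices=[65 77]
Op 4: note_on(79): all voices busy, STEAL voice 1 (pitch 77, oldest) -> assign | voices=[65 79]
Op 5: note_off(79): free voice 1 | voices=[65 -]
Op 6: note_on(83): voice 1 is free -> assigned | voices=[65 83]
Op 7: note_off(83): free voice 1 | voices=[65 -]
Op 8: note_on(74): voice 1 is free -> assigned | voices=[65 74]
Op 9: note_on(84): all voices busy, STEAL voice 0 (pitch 65, oldest) -> assign | voices=[84 74]
Op 10: note_on(80): all voices busy, STEAL voice 1 (pitch 74, oldest) -> assign | voices=[84 80]
Op 11: note_on(82): all voices busy, STEAL voice 0 (pitch 84, oldest) -> assign | voices=[82 80]
Op 12: note_on(62): all voices busy, STEAL voice 1 (pitch 80, oldest) -> assign | voices=[82 62]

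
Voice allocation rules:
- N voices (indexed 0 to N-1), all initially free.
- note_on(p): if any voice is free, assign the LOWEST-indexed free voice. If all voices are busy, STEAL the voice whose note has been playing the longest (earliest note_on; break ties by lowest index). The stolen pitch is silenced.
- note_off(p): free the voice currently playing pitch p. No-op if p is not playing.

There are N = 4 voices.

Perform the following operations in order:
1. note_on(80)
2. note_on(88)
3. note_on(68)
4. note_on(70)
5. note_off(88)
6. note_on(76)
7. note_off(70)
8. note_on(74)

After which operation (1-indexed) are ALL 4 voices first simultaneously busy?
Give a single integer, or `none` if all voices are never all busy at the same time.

Op 1: note_on(80): voice 0 is free -> assigned | voices=[80 - - -]
Op 2: note_on(88): voice 1 is free -> assigned | voices=[80 88 - -]
Op 3: note_on(68): voice 2 is free -> assigned | voices=[80 88 68 -]
Op 4: note_on(70): voice 3 is free -> assigned | voices=[80 88 68 70]
Op 5: note_off(88): free voice 1 | voices=[80 - 68 70]
Op 6: note_on(76): voice 1 is free -> assigned | voices=[80 76 68 70]
Op 7: note_off(70): free voice 3 | voices=[80 76 68 -]
Op 8: note_on(74): voice 3 is free -> assigned | voices=[80 76 68 74]

Answer: 4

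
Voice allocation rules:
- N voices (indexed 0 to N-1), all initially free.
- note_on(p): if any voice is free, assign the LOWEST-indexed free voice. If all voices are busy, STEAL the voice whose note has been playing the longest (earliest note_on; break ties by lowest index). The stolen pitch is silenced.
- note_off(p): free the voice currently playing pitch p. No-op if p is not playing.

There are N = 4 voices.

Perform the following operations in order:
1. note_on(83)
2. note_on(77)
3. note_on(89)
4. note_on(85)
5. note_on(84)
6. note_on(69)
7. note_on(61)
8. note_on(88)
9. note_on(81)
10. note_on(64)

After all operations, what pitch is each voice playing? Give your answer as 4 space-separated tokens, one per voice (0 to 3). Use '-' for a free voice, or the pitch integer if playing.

Answer: 81 64 61 88

Derivation:
Op 1: note_on(83): voice 0 is free -> assigned | voices=[83 - - -]
Op 2: note_on(77): voice 1 is free -> assigned | voices=[83 77 - -]
Op 3: note_on(89): voice 2 is free -> assigned | voices=[83 77 89 -]
Op 4: note_on(85): voice 3 is free -> assigned | voices=[83 77 89 85]
Op 5: note_on(84): all voices busy, STEAL voice 0 (pitch 83, oldest) -> assign | voices=[84 77 89 85]
Op 6: note_on(69): all voices busy, STEAL voice 1 (pitch 77, oldest) -> assign | voices=[84 69 89 85]
Op 7: note_on(61): all voices busy, STEAL voice 2 (pitch 89, oldest) -> assign | voices=[84 69 61 85]
Op 8: note_on(88): all voices busy, STEAL voice 3 (pitch 85, oldest) -> assign | voices=[84 69 61 88]
Op 9: note_on(81): all voices busy, STEAL voice 0 (pitch 84, oldest) -> assign | voices=[81 69 61 88]
Op 10: note_on(64): all voices busy, STEAL voice 1 (pitch 69, oldest) -> assign | voices=[81 64 61 88]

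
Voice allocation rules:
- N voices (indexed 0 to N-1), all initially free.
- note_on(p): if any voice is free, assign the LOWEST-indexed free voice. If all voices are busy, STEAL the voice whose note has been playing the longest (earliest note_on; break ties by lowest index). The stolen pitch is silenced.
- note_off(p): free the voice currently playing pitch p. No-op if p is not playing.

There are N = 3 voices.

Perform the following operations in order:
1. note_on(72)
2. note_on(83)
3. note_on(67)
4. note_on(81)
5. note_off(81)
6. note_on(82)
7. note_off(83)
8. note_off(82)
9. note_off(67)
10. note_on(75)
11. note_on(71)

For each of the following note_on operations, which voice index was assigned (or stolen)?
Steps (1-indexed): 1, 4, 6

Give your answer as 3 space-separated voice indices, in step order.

Answer: 0 0 0

Derivation:
Op 1: note_on(72): voice 0 is free -> assigned | voices=[72 - -]
Op 2: note_on(83): voice 1 is free -> assigned | voices=[72 83 -]
Op 3: note_on(67): voice 2 is free -> assigned | voices=[72 83 67]
Op 4: note_on(81): all voices busy, STEAL voice 0 (pitch 72, oldest) -> assign | voices=[81 83 67]
Op 5: note_off(81): free voice 0 | voices=[- 83 67]
Op 6: note_on(82): voice 0 is free -> assigned | voices=[82 83 67]
Op 7: note_off(83): free voice 1 | voices=[82 - 67]
Op 8: note_off(82): free voice 0 | voices=[- - 67]
Op 9: note_off(67): free voice 2 | voices=[- - -]
Op 10: note_on(75): voice 0 is free -> assigned | voices=[75 - -]
Op 11: note_on(71): voice 1 is free -> assigned | voices=[75 71 -]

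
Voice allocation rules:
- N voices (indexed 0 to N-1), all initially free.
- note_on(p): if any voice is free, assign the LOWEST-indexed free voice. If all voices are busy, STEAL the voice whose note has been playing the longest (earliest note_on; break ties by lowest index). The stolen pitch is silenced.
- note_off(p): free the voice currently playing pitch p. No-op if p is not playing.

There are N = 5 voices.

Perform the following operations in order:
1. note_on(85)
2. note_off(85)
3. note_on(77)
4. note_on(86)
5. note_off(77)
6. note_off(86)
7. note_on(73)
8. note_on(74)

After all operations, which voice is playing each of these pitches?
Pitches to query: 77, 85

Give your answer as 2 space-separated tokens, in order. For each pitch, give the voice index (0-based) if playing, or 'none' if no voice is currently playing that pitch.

Answer: none none

Derivation:
Op 1: note_on(85): voice 0 is free -> assigned | voices=[85 - - - -]
Op 2: note_off(85): free voice 0 | voices=[- - - - -]
Op 3: note_on(77): voice 0 is free -> assigned | voices=[77 - - - -]
Op 4: note_on(86): voice 1 is free -> assigned | voices=[77 86 - - -]
Op 5: note_off(77): free voice 0 | voices=[- 86 - - -]
Op 6: note_off(86): free voice 1 | voices=[- - - - -]
Op 7: note_on(73): voice 0 is free -> assigned | voices=[73 - - - -]
Op 8: note_on(74): voice 1 is free -> assigned | voices=[73 74 - - -]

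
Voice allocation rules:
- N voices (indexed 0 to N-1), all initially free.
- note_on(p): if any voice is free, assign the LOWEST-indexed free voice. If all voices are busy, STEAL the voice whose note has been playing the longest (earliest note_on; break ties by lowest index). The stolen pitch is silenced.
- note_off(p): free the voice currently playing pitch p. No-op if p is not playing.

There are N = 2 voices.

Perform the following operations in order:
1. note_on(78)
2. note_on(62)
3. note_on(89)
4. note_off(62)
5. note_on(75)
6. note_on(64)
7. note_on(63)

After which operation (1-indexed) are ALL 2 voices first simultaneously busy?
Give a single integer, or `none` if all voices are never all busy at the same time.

Answer: 2

Derivation:
Op 1: note_on(78): voice 0 is free -> assigned | voices=[78 -]
Op 2: note_on(62): voice 1 is free -> assigned | voices=[78 62]
Op 3: note_on(89): all voices busy, STEAL voice 0 (pitch 78, oldest) -> assign | voices=[89 62]
Op 4: note_off(62): free voice 1 | voices=[89 -]
Op 5: note_on(75): voice 1 is free -> assigned | voices=[89 75]
Op 6: note_on(64): all voices busy, STEAL voice 0 (pitch 89, oldest) -> assign | voices=[64 75]
Op 7: note_on(63): all voices busy, STEAL voice 1 (pitch 75, oldest) -> assign | voices=[64 63]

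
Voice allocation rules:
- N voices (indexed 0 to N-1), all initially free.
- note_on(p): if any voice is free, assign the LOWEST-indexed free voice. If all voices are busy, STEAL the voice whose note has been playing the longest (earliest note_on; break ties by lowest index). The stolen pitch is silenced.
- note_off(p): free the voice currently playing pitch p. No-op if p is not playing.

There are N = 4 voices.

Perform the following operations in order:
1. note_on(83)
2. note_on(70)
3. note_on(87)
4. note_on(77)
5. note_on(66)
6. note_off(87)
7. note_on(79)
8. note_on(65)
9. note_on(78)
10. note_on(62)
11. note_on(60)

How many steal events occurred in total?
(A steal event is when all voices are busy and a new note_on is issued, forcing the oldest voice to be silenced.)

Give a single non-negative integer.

Answer: 5

Derivation:
Op 1: note_on(83): voice 0 is free -> assigned | voices=[83 - - -]
Op 2: note_on(70): voice 1 is free -> assigned | voices=[83 70 - -]
Op 3: note_on(87): voice 2 is free -> assigned | voices=[83 70 87 -]
Op 4: note_on(77): voice 3 is free -> assigned | voices=[83 70 87 77]
Op 5: note_on(66): all voices busy, STEAL voice 0 (pitch 83, oldest) -> assign | voices=[66 70 87 77]
Op 6: note_off(87): free voice 2 | voices=[66 70 - 77]
Op 7: note_on(79): voice 2 is free -> assigned | voices=[66 70 79 77]
Op 8: note_on(65): all voices busy, STEAL voice 1 (pitch 70, oldest) -> assign | voices=[66 65 79 77]
Op 9: note_on(78): all voices busy, STEAL voice 3 (pitch 77, oldest) -> assign | voices=[66 65 79 78]
Op 10: note_on(62): all voices busy, STEAL voice 0 (pitch 66, oldest) -> assign | voices=[62 65 79 78]
Op 11: note_on(60): all voices busy, STEAL voice 2 (pitch 79, oldest) -> assign | voices=[62 65 60 78]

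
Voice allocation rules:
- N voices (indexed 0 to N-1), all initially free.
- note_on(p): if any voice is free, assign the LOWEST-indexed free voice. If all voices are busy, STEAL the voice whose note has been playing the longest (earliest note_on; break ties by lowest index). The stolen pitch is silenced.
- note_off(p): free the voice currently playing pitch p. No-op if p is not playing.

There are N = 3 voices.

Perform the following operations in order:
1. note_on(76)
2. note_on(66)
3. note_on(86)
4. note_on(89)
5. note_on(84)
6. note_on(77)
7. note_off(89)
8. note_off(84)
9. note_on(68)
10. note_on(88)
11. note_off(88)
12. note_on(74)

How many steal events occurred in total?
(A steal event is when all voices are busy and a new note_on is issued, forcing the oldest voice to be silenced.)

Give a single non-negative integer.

Op 1: note_on(76): voice 0 is free -> assigned | voices=[76 - -]
Op 2: note_on(66): voice 1 is free -> assigned | voices=[76 66 -]
Op 3: note_on(86): voice 2 is free -> assigned | voices=[76 66 86]
Op 4: note_on(89): all voices busy, STEAL voice 0 (pitch 76, oldest) -> assign | voices=[89 66 86]
Op 5: note_on(84): all voices busy, STEAL voice 1 (pitch 66, oldest) -> assign | voices=[89 84 86]
Op 6: note_on(77): all voices busy, STEAL voice 2 (pitch 86, oldest) -> assign | voices=[89 84 77]
Op 7: note_off(89): free voice 0 | voices=[- 84 77]
Op 8: note_off(84): free voice 1 | voices=[- - 77]
Op 9: note_on(68): voice 0 is free -> assigned | voices=[68 - 77]
Op 10: note_on(88): voice 1 is free -> assigned | voices=[68 88 77]
Op 11: note_off(88): free voice 1 | voices=[68 - 77]
Op 12: note_on(74): voice 1 is free -> assigned | voices=[68 74 77]

Answer: 3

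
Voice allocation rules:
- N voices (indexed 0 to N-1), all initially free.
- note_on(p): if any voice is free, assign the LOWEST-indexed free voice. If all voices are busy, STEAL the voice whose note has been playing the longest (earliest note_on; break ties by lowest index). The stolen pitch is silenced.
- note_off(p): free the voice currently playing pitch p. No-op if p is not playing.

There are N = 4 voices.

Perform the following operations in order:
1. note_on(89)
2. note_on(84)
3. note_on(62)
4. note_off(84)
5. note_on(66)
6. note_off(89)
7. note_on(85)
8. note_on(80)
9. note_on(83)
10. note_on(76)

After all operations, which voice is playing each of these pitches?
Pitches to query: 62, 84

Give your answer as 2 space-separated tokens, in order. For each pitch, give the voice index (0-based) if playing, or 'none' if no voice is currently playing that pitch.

Answer: none none

Derivation:
Op 1: note_on(89): voice 0 is free -> assigned | voices=[89 - - -]
Op 2: note_on(84): voice 1 is free -> assigned | voices=[89 84 - -]
Op 3: note_on(62): voice 2 is free -> assigned | voices=[89 84 62 -]
Op 4: note_off(84): free voice 1 | voices=[89 - 62 -]
Op 5: note_on(66): voice 1 is free -> assigned | voices=[89 66 62 -]
Op 6: note_off(89): free voice 0 | voices=[- 66 62 -]
Op 7: note_on(85): voice 0 is free -> assigned | voices=[85 66 62 -]
Op 8: note_on(80): voice 3 is free -> assigned | voices=[85 66 62 80]
Op 9: note_on(83): all voices busy, STEAL voice 2 (pitch 62, oldest) -> assign | voices=[85 66 83 80]
Op 10: note_on(76): all voices busy, STEAL voice 1 (pitch 66, oldest) -> assign | voices=[85 76 83 80]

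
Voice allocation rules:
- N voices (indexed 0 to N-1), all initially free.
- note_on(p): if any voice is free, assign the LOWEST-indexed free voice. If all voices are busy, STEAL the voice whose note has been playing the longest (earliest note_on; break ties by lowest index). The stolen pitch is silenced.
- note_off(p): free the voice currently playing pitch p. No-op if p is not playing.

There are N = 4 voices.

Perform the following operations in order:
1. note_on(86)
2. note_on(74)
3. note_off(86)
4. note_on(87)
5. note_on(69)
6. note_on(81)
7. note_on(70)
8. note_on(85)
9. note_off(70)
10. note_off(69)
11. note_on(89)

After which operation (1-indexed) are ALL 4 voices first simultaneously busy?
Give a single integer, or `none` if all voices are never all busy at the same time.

Answer: 6

Derivation:
Op 1: note_on(86): voice 0 is free -> assigned | voices=[86 - - -]
Op 2: note_on(74): voice 1 is free -> assigned | voices=[86 74 - -]
Op 3: note_off(86): free voice 0 | voices=[- 74 - -]
Op 4: note_on(87): voice 0 is free -> assigned | voices=[87 74 - -]
Op 5: note_on(69): voice 2 is free -> assigned | voices=[87 74 69 -]
Op 6: note_on(81): voice 3 is free -> assigned | voices=[87 74 69 81]
Op 7: note_on(70): all voices busy, STEAL voice 1 (pitch 74, oldest) -> assign | voices=[87 70 69 81]
Op 8: note_on(85): all voices busy, STEAL voice 0 (pitch 87, oldest) -> assign | voices=[85 70 69 81]
Op 9: note_off(70): free voice 1 | voices=[85 - 69 81]
Op 10: note_off(69): free voice 2 | voices=[85 - - 81]
Op 11: note_on(89): voice 1 is free -> assigned | voices=[85 89 - 81]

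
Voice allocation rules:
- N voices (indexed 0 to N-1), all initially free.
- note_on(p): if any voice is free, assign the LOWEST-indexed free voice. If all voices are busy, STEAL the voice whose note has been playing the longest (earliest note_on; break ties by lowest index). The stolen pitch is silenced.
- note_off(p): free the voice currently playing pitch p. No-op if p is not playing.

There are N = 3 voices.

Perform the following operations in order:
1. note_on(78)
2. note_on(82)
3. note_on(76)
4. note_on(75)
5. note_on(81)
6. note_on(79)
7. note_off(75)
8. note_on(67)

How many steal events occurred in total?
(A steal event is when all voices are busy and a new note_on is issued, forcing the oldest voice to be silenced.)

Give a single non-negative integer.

Answer: 3

Derivation:
Op 1: note_on(78): voice 0 is free -> assigned | voices=[78 - -]
Op 2: note_on(82): voice 1 is free -> assigned | voices=[78 82 -]
Op 3: note_on(76): voice 2 is free -> assigned | voices=[78 82 76]
Op 4: note_on(75): all voices busy, STEAL voice 0 (pitch 78, oldest) -> assign | voices=[75 82 76]
Op 5: note_on(81): all voices busy, STEAL voice 1 (pitch 82, oldest) -> assign | voices=[75 81 76]
Op 6: note_on(79): all voices busy, STEAL voice 2 (pitch 76, oldest) -> assign | voices=[75 81 79]
Op 7: note_off(75): free voice 0 | voices=[- 81 79]
Op 8: note_on(67): voice 0 is free -> assigned | voices=[67 81 79]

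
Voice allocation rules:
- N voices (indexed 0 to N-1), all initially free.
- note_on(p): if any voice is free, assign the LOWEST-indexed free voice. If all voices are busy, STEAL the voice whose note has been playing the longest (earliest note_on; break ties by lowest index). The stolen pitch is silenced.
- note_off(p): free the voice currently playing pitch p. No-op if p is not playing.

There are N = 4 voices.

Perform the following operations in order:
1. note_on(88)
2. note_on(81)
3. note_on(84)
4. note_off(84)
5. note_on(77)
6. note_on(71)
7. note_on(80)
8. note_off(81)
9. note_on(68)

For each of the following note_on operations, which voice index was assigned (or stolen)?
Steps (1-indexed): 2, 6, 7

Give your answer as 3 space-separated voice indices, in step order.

Op 1: note_on(88): voice 0 is free -> assigned | voices=[88 - - -]
Op 2: note_on(81): voice 1 is free -> assigned | voices=[88 81 - -]
Op 3: note_on(84): voice 2 is free -> assigned | voices=[88 81 84 -]
Op 4: note_off(84): free voice 2 | voices=[88 81 - -]
Op 5: note_on(77): voice 2 is free -> assigned | voices=[88 81 77 -]
Op 6: note_on(71): voice 3 is free -> assigned | voices=[88 81 77 71]
Op 7: note_on(80): all voices busy, STEAL voice 0 (pitch 88, oldest) -> assign | voices=[80 81 77 71]
Op 8: note_off(81): free voice 1 | voices=[80 - 77 71]
Op 9: note_on(68): voice 1 is free -> assigned | voices=[80 68 77 71]

Answer: 1 3 0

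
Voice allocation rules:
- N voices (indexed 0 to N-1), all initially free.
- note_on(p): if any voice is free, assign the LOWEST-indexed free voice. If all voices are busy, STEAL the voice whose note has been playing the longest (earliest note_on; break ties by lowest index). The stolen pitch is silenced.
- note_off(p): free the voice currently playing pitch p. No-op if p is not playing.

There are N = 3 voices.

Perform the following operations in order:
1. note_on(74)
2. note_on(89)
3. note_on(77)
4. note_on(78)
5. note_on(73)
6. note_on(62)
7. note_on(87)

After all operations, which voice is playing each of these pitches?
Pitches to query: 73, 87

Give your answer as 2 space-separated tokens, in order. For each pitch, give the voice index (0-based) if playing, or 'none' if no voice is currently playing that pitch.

Answer: 1 0

Derivation:
Op 1: note_on(74): voice 0 is free -> assigned | voices=[74 - -]
Op 2: note_on(89): voice 1 is free -> assigned | voices=[74 89 -]
Op 3: note_on(77): voice 2 is free -> assigned | voices=[74 89 77]
Op 4: note_on(78): all voices busy, STEAL voice 0 (pitch 74, oldest) -> assign | voices=[78 89 77]
Op 5: note_on(73): all voices busy, STEAL voice 1 (pitch 89, oldest) -> assign | voices=[78 73 77]
Op 6: note_on(62): all voices busy, STEAL voice 2 (pitch 77, oldest) -> assign | voices=[78 73 62]
Op 7: note_on(87): all voices busy, STEAL voice 0 (pitch 78, oldest) -> assign | voices=[87 73 62]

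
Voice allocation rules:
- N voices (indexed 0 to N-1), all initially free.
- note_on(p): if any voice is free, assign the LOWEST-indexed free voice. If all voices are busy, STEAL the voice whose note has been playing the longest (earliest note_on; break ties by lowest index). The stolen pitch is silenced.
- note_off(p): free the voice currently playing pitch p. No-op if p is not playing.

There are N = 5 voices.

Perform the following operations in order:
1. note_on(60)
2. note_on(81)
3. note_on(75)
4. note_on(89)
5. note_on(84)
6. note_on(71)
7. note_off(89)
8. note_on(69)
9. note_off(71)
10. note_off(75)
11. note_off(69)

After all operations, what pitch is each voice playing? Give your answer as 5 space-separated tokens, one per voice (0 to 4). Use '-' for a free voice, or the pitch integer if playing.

Op 1: note_on(60): voice 0 is free -> assigned | voices=[60 - - - -]
Op 2: note_on(81): voice 1 is free -> assigned | voices=[60 81 - - -]
Op 3: note_on(75): voice 2 is free -> assigned | voices=[60 81 75 - -]
Op 4: note_on(89): voice 3 is free -> assigned | voices=[60 81 75 89 -]
Op 5: note_on(84): voice 4 is free -> assigned | voices=[60 81 75 89 84]
Op 6: note_on(71): all voices busy, STEAL voice 0 (pitch 60, oldest) -> assign | voices=[71 81 75 89 84]
Op 7: note_off(89): free voice 3 | voices=[71 81 75 - 84]
Op 8: note_on(69): voice 3 is free -> assigned | voices=[71 81 75 69 84]
Op 9: note_off(71): free voice 0 | voices=[- 81 75 69 84]
Op 10: note_off(75): free voice 2 | voices=[- 81 - 69 84]
Op 11: note_off(69): free voice 3 | voices=[- 81 - - 84]

Answer: - 81 - - 84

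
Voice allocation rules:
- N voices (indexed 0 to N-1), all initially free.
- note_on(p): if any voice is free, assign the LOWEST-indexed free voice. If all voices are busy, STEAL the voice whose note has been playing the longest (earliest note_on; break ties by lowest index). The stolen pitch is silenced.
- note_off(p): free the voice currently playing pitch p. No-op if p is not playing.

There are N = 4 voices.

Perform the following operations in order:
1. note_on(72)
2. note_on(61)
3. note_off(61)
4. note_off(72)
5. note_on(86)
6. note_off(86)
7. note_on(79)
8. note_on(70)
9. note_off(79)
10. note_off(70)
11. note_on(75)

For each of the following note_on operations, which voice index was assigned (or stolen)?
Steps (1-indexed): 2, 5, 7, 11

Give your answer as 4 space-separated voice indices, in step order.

Answer: 1 0 0 0

Derivation:
Op 1: note_on(72): voice 0 is free -> assigned | voices=[72 - - -]
Op 2: note_on(61): voice 1 is free -> assigned | voices=[72 61 - -]
Op 3: note_off(61): free voice 1 | voices=[72 - - -]
Op 4: note_off(72): free voice 0 | voices=[- - - -]
Op 5: note_on(86): voice 0 is free -> assigned | voices=[86 - - -]
Op 6: note_off(86): free voice 0 | voices=[- - - -]
Op 7: note_on(79): voice 0 is free -> assigned | voices=[79 - - -]
Op 8: note_on(70): voice 1 is free -> assigned | voices=[79 70 - -]
Op 9: note_off(79): free voice 0 | voices=[- 70 - -]
Op 10: note_off(70): free voice 1 | voices=[- - - -]
Op 11: note_on(75): voice 0 is free -> assigned | voices=[75 - - -]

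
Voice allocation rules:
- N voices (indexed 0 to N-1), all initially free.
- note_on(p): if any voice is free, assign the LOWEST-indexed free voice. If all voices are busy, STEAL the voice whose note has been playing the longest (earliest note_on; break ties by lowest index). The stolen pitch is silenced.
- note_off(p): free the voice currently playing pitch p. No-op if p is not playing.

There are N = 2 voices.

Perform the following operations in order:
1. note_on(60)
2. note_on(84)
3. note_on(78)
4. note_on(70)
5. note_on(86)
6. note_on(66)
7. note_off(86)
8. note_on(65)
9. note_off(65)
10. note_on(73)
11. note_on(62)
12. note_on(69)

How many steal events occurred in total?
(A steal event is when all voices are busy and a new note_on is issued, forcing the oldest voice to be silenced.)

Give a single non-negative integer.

Op 1: note_on(60): voice 0 is free -> assigned | voices=[60 -]
Op 2: note_on(84): voice 1 is free -> assigned | voices=[60 84]
Op 3: note_on(78): all voices busy, STEAL voice 0 (pitch 60, oldest) -> assign | voices=[78 84]
Op 4: note_on(70): all voices busy, STEAL voice 1 (pitch 84, oldest) -> assign | voices=[78 70]
Op 5: note_on(86): all voices busy, STEAL voice 0 (pitch 78, oldest) -> assign | voices=[86 70]
Op 6: note_on(66): all voices busy, STEAL voice 1 (pitch 70, oldest) -> assign | voices=[86 66]
Op 7: note_off(86): free voice 0 | voices=[- 66]
Op 8: note_on(65): voice 0 is free -> assigned | voices=[65 66]
Op 9: note_off(65): free voice 0 | voices=[- 66]
Op 10: note_on(73): voice 0 is free -> assigned | voices=[73 66]
Op 11: note_on(62): all voices busy, STEAL voice 1 (pitch 66, oldest) -> assign | voices=[73 62]
Op 12: note_on(69): all voices busy, STEAL voice 0 (pitch 73, oldest) -> assign | voices=[69 62]

Answer: 6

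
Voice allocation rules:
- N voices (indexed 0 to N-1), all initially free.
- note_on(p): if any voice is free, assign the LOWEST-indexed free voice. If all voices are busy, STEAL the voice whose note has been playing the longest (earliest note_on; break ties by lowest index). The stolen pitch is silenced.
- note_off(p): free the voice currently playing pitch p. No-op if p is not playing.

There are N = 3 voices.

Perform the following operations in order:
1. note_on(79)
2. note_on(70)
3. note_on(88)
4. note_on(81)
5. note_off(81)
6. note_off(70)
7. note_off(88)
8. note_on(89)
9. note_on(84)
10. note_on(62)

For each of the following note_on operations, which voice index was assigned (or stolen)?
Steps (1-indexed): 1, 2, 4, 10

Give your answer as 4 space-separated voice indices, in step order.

Answer: 0 1 0 2

Derivation:
Op 1: note_on(79): voice 0 is free -> assigned | voices=[79 - -]
Op 2: note_on(70): voice 1 is free -> assigned | voices=[79 70 -]
Op 3: note_on(88): voice 2 is free -> assigned | voices=[79 70 88]
Op 4: note_on(81): all voices busy, STEAL voice 0 (pitch 79, oldest) -> assign | voices=[81 70 88]
Op 5: note_off(81): free voice 0 | voices=[- 70 88]
Op 6: note_off(70): free voice 1 | voices=[- - 88]
Op 7: note_off(88): free voice 2 | voices=[- - -]
Op 8: note_on(89): voice 0 is free -> assigned | voices=[89 - -]
Op 9: note_on(84): voice 1 is free -> assigned | voices=[89 84 -]
Op 10: note_on(62): voice 2 is free -> assigned | voices=[89 84 62]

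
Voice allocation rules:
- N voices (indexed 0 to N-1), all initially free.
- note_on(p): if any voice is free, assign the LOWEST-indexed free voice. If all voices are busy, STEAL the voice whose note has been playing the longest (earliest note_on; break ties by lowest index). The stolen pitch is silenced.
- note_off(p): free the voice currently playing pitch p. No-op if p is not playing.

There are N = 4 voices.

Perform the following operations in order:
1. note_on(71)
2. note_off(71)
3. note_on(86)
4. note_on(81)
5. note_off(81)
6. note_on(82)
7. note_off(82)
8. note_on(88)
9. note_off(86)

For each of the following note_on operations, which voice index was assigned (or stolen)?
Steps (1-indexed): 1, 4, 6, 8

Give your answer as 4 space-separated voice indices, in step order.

Op 1: note_on(71): voice 0 is free -> assigned | voices=[71 - - -]
Op 2: note_off(71): free voice 0 | voices=[- - - -]
Op 3: note_on(86): voice 0 is free -> assigned | voices=[86 - - -]
Op 4: note_on(81): voice 1 is free -> assigned | voices=[86 81 - -]
Op 5: note_off(81): free voice 1 | voices=[86 - - -]
Op 6: note_on(82): voice 1 is free -> assigned | voices=[86 82 - -]
Op 7: note_off(82): free voice 1 | voices=[86 - - -]
Op 8: note_on(88): voice 1 is free -> assigned | voices=[86 88 - -]
Op 9: note_off(86): free voice 0 | voices=[- 88 - -]

Answer: 0 1 1 1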